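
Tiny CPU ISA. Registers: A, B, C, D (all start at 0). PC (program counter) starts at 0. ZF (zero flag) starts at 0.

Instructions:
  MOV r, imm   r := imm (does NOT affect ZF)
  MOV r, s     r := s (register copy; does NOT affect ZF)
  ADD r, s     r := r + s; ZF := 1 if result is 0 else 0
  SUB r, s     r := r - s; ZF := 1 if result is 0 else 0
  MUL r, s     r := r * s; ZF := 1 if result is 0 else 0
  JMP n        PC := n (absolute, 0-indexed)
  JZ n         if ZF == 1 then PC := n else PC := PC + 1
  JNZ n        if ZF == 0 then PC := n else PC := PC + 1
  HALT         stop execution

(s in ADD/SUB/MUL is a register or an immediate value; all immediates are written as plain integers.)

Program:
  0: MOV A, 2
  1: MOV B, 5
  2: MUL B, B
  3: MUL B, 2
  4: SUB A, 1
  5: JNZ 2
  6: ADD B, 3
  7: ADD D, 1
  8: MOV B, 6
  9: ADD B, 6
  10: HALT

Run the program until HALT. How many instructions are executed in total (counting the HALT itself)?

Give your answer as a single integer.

Answer: 15

Derivation:
Step 1: PC=0 exec 'MOV A, 2'. After: A=2 B=0 C=0 D=0 ZF=0 PC=1
Step 2: PC=1 exec 'MOV B, 5'. After: A=2 B=5 C=0 D=0 ZF=0 PC=2
Step 3: PC=2 exec 'MUL B, B'. After: A=2 B=25 C=0 D=0 ZF=0 PC=3
Step 4: PC=3 exec 'MUL B, 2'. After: A=2 B=50 C=0 D=0 ZF=0 PC=4
Step 5: PC=4 exec 'SUB A, 1'. After: A=1 B=50 C=0 D=0 ZF=0 PC=5
Step 6: PC=5 exec 'JNZ 2'. After: A=1 B=50 C=0 D=0 ZF=0 PC=2
Step 7: PC=2 exec 'MUL B, B'. After: A=1 B=2500 C=0 D=0 ZF=0 PC=3
Step 8: PC=3 exec 'MUL B, 2'. After: A=1 B=5000 C=0 D=0 ZF=0 PC=4
Step 9: PC=4 exec 'SUB A, 1'. After: A=0 B=5000 C=0 D=0 ZF=1 PC=5
Step 10: PC=5 exec 'JNZ 2'. After: A=0 B=5000 C=0 D=0 ZF=1 PC=6
Step 11: PC=6 exec 'ADD B, 3'. After: A=0 B=5003 C=0 D=0 ZF=0 PC=7
Step 12: PC=7 exec 'ADD D, 1'. After: A=0 B=5003 C=0 D=1 ZF=0 PC=8
Step 13: PC=8 exec 'MOV B, 6'. After: A=0 B=6 C=0 D=1 ZF=0 PC=9
Step 14: PC=9 exec 'ADD B, 6'. After: A=0 B=12 C=0 D=1 ZF=0 PC=10
Step 15: PC=10 exec 'HALT'. After: A=0 B=12 C=0 D=1 ZF=0 PC=10 HALTED
Total instructions executed: 15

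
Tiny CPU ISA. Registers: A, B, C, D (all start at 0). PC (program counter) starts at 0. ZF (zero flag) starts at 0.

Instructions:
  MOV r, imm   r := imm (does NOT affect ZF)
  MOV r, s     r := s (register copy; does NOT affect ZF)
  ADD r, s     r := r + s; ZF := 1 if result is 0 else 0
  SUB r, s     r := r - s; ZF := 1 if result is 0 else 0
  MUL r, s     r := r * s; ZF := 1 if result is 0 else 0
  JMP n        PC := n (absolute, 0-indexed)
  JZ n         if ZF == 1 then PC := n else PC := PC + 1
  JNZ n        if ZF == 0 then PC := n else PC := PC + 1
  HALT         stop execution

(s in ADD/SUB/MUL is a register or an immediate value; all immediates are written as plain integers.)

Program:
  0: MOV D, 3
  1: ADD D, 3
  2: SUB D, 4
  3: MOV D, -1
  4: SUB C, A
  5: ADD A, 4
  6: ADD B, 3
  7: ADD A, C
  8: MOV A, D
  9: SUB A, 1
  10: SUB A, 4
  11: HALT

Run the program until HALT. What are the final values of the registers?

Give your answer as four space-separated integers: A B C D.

Step 1: PC=0 exec 'MOV D, 3'. After: A=0 B=0 C=0 D=3 ZF=0 PC=1
Step 2: PC=1 exec 'ADD D, 3'. After: A=0 B=0 C=0 D=6 ZF=0 PC=2
Step 3: PC=2 exec 'SUB D, 4'. After: A=0 B=0 C=0 D=2 ZF=0 PC=3
Step 4: PC=3 exec 'MOV D, -1'. After: A=0 B=0 C=0 D=-1 ZF=0 PC=4
Step 5: PC=4 exec 'SUB C, A'. After: A=0 B=0 C=0 D=-1 ZF=1 PC=5
Step 6: PC=5 exec 'ADD A, 4'. After: A=4 B=0 C=0 D=-1 ZF=0 PC=6
Step 7: PC=6 exec 'ADD B, 3'. After: A=4 B=3 C=0 D=-1 ZF=0 PC=7
Step 8: PC=7 exec 'ADD A, C'. After: A=4 B=3 C=0 D=-1 ZF=0 PC=8
Step 9: PC=8 exec 'MOV A, D'. After: A=-1 B=3 C=0 D=-1 ZF=0 PC=9
Step 10: PC=9 exec 'SUB A, 1'. After: A=-2 B=3 C=0 D=-1 ZF=0 PC=10
Step 11: PC=10 exec 'SUB A, 4'. After: A=-6 B=3 C=0 D=-1 ZF=0 PC=11
Step 12: PC=11 exec 'HALT'. After: A=-6 B=3 C=0 D=-1 ZF=0 PC=11 HALTED

Answer: -6 3 0 -1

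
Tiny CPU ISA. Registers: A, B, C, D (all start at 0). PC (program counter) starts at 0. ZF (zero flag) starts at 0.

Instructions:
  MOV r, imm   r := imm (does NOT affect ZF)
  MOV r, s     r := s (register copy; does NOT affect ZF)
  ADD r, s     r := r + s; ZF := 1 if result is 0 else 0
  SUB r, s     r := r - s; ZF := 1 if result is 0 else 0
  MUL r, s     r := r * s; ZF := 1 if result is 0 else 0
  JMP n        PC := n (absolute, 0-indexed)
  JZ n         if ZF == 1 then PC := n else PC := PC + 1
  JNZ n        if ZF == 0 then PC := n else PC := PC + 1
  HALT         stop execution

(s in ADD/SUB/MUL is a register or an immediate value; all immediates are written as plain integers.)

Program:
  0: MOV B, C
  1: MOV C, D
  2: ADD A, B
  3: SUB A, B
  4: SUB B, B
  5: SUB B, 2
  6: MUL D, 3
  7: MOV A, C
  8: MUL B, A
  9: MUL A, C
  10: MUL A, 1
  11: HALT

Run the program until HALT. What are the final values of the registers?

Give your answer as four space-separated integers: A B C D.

Answer: 0 0 0 0

Derivation:
Step 1: PC=0 exec 'MOV B, C'. After: A=0 B=0 C=0 D=0 ZF=0 PC=1
Step 2: PC=1 exec 'MOV C, D'. After: A=0 B=0 C=0 D=0 ZF=0 PC=2
Step 3: PC=2 exec 'ADD A, B'. After: A=0 B=0 C=0 D=0 ZF=1 PC=3
Step 4: PC=3 exec 'SUB A, B'. After: A=0 B=0 C=0 D=0 ZF=1 PC=4
Step 5: PC=4 exec 'SUB B, B'. After: A=0 B=0 C=0 D=0 ZF=1 PC=5
Step 6: PC=5 exec 'SUB B, 2'. After: A=0 B=-2 C=0 D=0 ZF=0 PC=6
Step 7: PC=6 exec 'MUL D, 3'. After: A=0 B=-2 C=0 D=0 ZF=1 PC=7
Step 8: PC=7 exec 'MOV A, C'. After: A=0 B=-2 C=0 D=0 ZF=1 PC=8
Step 9: PC=8 exec 'MUL B, A'. After: A=0 B=0 C=0 D=0 ZF=1 PC=9
Step 10: PC=9 exec 'MUL A, C'. After: A=0 B=0 C=0 D=0 ZF=1 PC=10
Step 11: PC=10 exec 'MUL A, 1'. After: A=0 B=0 C=0 D=0 ZF=1 PC=11
Step 12: PC=11 exec 'HALT'. After: A=0 B=0 C=0 D=0 ZF=1 PC=11 HALTED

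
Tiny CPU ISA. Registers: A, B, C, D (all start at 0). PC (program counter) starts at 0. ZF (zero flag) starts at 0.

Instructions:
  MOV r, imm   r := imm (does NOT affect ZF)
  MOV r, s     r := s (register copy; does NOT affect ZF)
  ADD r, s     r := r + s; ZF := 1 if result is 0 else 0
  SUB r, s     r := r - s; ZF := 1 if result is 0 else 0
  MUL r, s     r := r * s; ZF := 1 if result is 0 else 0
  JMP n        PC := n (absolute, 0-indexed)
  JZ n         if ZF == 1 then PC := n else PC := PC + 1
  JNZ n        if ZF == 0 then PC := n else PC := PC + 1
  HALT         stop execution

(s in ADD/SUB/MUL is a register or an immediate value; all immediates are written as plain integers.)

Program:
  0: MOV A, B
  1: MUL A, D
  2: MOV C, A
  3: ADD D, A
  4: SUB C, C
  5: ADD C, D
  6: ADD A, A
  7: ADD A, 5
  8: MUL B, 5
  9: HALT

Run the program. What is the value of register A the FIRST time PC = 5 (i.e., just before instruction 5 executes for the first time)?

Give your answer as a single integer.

Step 1: PC=0 exec 'MOV A, B'. After: A=0 B=0 C=0 D=0 ZF=0 PC=1
Step 2: PC=1 exec 'MUL A, D'. After: A=0 B=0 C=0 D=0 ZF=1 PC=2
Step 3: PC=2 exec 'MOV C, A'. After: A=0 B=0 C=0 D=0 ZF=1 PC=3
Step 4: PC=3 exec 'ADD D, A'. After: A=0 B=0 C=0 D=0 ZF=1 PC=4
Step 5: PC=4 exec 'SUB C, C'. After: A=0 B=0 C=0 D=0 ZF=1 PC=5
First time PC=5: A=0

0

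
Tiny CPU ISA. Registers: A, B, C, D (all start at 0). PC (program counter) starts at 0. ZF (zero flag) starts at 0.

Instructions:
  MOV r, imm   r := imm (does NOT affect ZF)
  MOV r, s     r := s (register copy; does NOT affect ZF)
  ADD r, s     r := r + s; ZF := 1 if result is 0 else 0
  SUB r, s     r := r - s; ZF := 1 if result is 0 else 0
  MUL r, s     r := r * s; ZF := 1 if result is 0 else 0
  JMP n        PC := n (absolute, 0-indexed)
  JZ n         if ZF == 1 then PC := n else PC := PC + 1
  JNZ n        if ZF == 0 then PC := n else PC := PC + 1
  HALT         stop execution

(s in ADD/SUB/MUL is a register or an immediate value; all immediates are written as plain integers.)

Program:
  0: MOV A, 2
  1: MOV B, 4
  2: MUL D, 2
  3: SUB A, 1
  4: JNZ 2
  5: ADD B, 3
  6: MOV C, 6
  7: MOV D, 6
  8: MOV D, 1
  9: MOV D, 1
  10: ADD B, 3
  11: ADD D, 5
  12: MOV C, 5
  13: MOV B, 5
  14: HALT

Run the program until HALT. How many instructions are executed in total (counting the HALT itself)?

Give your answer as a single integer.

Step 1: PC=0 exec 'MOV A, 2'. After: A=2 B=0 C=0 D=0 ZF=0 PC=1
Step 2: PC=1 exec 'MOV B, 4'. After: A=2 B=4 C=0 D=0 ZF=0 PC=2
Step 3: PC=2 exec 'MUL D, 2'. After: A=2 B=4 C=0 D=0 ZF=1 PC=3
Step 4: PC=3 exec 'SUB A, 1'. After: A=1 B=4 C=0 D=0 ZF=0 PC=4
Step 5: PC=4 exec 'JNZ 2'. After: A=1 B=4 C=0 D=0 ZF=0 PC=2
Step 6: PC=2 exec 'MUL D, 2'. After: A=1 B=4 C=0 D=0 ZF=1 PC=3
Step 7: PC=3 exec 'SUB A, 1'. After: A=0 B=4 C=0 D=0 ZF=1 PC=4
Step 8: PC=4 exec 'JNZ 2'. After: A=0 B=4 C=0 D=0 ZF=1 PC=5
Step 9: PC=5 exec 'ADD B, 3'. After: A=0 B=7 C=0 D=0 ZF=0 PC=6
Step 10: PC=6 exec 'MOV C, 6'. After: A=0 B=7 C=6 D=0 ZF=0 PC=7
Step 11: PC=7 exec 'MOV D, 6'. After: A=0 B=7 C=6 D=6 ZF=0 PC=8
Step 12: PC=8 exec 'MOV D, 1'. After: A=0 B=7 C=6 D=1 ZF=0 PC=9
Step 13: PC=9 exec 'MOV D, 1'. After: A=0 B=7 C=6 D=1 ZF=0 PC=10
Step 14: PC=10 exec 'ADD B, 3'. After: A=0 B=10 C=6 D=1 ZF=0 PC=11
Step 15: PC=11 exec 'ADD D, 5'. After: A=0 B=10 C=6 D=6 ZF=0 PC=12
Step 16: PC=12 exec 'MOV C, 5'. After: A=0 B=10 C=5 D=6 ZF=0 PC=13
Step 17: PC=13 exec 'MOV B, 5'. After: A=0 B=5 C=5 D=6 ZF=0 PC=14
Step 18: PC=14 exec 'HALT'. After: A=0 B=5 C=5 D=6 ZF=0 PC=14 HALTED
Total instructions executed: 18

Answer: 18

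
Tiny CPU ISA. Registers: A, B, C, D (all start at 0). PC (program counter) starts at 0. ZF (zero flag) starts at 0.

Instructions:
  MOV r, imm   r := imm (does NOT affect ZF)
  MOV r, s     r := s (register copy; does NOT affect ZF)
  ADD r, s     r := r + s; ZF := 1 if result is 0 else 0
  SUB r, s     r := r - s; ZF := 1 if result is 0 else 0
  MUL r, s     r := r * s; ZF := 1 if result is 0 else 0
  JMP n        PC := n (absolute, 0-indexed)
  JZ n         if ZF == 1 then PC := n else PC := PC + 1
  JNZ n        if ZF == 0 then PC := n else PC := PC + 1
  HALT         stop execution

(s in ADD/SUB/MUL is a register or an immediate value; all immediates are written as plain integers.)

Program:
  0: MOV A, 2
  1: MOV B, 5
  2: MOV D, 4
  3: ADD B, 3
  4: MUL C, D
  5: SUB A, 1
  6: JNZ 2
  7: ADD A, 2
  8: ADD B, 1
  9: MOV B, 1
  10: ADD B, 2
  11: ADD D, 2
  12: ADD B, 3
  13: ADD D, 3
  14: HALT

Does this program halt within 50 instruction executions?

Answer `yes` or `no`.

Answer: yes

Derivation:
Step 1: PC=0 exec 'MOV A, 2'. After: A=2 B=0 C=0 D=0 ZF=0 PC=1
Step 2: PC=1 exec 'MOV B, 5'. After: A=2 B=5 C=0 D=0 ZF=0 PC=2
Step 3: PC=2 exec 'MOV D, 4'. After: A=2 B=5 C=0 D=4 ZF=0 PC=3
Step 4: PC=3 exec 'ADD B, 3'. After: A=2 B=8 C=0 D=4 ZF=0 PC=4
Step 5: PC=4 exec 'MUL C, D'. After: A=2 B=8 C=0 D=4 ZF=1 PC=5
Step 6: PC=5 exec 'SUB A, 1'. After: A=1 B=8 C=0 D=4 ZF=0 PC=6
Step 7: PC=6 exec 'JNZ 2'. After: A=1 B=8 C=0 D=4 ZF=0 PC=2
Step 8: PC=2 exec 'MOV D, 4'. After: A=1 B=8 C=0 D=4 ZF=0 PC=3
Step 9: PC=3 exec 'ADD B, 3'. After: A=1 B=11 C=0 D=4 ZF=0 PC=4
Step 10: PC=4 exec 'MUL C, D'. After: A=1 B=11 C=0 D=4 ZF=1 PC=5
Step 11: PC=5 exec 'SUB A, 1'. After: A=0 B=11 C=0 D=4 ZF=1 PC=6
Step 12: PC=6 exec 'JNZ 2'. After: A=0 B=11 C=0 D=4 ZF=1 PC=7
Step 13: PC=7 exec 'ADD A, 2'. After: A=2 B=11 C=0 D=4 ZF=0 PC=8
Step 14: PC=8 exec 'ADD B, 1'. After: A=2 B=12 C=0 D=4 ZF=0 PC=9
Step 15: PC=9 exec 'MOV B, 1'. After: A=2 B=1 C=0 D=4 ZF=0 PC=10
Step 16: PC=10 exec 'ADD B, 2'. After: A=2 B=3 C=0 D=4 ZF=0 PC=11
Step 17: PC=11 exec 'ADD D, 2'. After: A=2 B=3 C=0 D=6 ZF=0 PC=12
Step 18: PC=12 exec 'ADD B, 3'. After: A=2 B=6 C=0 D=6 ZF=0 PC=13
Step 19: PC=13 exec 'ADD D, 3'. After: A=2 B=6 C=0 D=9 ZF=0 PC=14
Step 20: PC=14 exec 'HALT'. After: A=2 B=6 C=0 D=9 ZF=0 PC=14 HALTED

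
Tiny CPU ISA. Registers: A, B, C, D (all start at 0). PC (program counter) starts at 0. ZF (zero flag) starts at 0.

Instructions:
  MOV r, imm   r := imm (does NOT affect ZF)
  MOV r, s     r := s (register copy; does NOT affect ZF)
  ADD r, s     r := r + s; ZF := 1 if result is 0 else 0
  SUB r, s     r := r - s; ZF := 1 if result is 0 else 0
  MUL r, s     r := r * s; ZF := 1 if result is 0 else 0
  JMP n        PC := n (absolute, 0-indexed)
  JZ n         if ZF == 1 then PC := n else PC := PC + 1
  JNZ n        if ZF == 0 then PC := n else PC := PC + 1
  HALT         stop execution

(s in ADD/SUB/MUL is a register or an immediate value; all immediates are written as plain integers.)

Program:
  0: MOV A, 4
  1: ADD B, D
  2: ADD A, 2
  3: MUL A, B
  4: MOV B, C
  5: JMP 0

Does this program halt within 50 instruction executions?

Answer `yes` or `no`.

Answer: no

Derivation:
Step 1: PC=0 exec 'MOV A, 4'. After: A=4 B=0 C=0 D=0 ZF=0 PC=1
Step 2: PC=1 exec 'ADD B, D'. After: A=4 B=0 C=0 D=0 ZF=1 PC=2
Step 3: PC=2 exec 'ADD A, 2'. After: A=6 B=0 C=0 D=0 ZF=0 PC=3
Step 4: PC=3 exec 'MUL A, B'. After: A=0 B=0 C=0 D=0 ZF=1 PC=4
Step 5: PC=4 exec 'MOV B, C'. After: A=0 B=0 C=0 D=0 ZF=1 PC=5
Step 6: PC=5 exec 'JMP 0'. After: A=0 B=0 C=0 D=0 ZF=1 PC=0
Step 7: PC=0 exec 'MOV A, 4'. After: A=4 B=0 C=0 D=0 ZF=1 PC=1
Step 8: PC=1 exec 'ADD B, D'. After: A=4 B=0 C=0 D=0 ZF=1 PC=2
State after step 8 equals state after step 2: the program is in a cycle of length 6 and will never halt.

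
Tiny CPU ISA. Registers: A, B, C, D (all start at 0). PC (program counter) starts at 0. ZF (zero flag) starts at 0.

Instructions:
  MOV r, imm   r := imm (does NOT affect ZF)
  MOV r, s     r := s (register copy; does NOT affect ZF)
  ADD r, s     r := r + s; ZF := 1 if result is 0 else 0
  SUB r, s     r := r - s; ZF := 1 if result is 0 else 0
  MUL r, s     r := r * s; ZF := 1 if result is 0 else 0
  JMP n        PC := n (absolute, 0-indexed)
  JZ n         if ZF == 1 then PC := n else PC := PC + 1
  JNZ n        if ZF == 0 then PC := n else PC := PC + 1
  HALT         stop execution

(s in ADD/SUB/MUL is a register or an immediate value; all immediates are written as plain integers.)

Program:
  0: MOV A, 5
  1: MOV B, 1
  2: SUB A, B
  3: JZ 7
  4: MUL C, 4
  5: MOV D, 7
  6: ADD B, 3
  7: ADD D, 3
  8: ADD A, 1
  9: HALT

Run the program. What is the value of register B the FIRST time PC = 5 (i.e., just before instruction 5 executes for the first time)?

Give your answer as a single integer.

Step 1: PC=0 exec 'MOV A, 5'. After: A=5 B=0 C=0 D=0 ZF=0 PC=1
Step 2: PC=1 exec 'MOV B, 1'. After: A=5 B=1 C=0 D=0 ZF=0 PC=2
Step 3: PC=2 exec 'SUB A, B'. After: A=4 B=1 C=0 D=0 ZF=0 PC=3
Step 4: PC=3 exec 'JZ 7'. After: A=4 B=1 C=0 D=0 ZF=0 PC=4
Step 5: PC=4 exec 'MUL C, 4'. After: A=4 B=1 C=0 D=0 ZF=1 PC=5
First time PC=5: B=1

1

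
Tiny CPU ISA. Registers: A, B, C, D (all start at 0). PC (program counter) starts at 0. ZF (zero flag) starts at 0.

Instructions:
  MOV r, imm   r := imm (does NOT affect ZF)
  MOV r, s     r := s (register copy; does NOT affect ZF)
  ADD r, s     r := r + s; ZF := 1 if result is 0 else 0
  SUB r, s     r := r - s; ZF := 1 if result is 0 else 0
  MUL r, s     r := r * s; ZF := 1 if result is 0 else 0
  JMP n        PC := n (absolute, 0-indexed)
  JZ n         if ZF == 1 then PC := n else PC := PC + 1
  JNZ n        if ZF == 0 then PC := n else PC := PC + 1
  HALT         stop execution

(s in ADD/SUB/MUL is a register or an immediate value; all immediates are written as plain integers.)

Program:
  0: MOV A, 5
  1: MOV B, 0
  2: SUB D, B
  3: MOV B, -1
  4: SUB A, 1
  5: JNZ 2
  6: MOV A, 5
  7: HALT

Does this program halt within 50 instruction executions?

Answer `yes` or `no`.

Step 1: PC=0 exec 'MOV A, 5'. After: A=5 B=0 C=0 D=0 ZF=0 PC=1
Step 2: PC=1 exec 'MOV B, 0'. After: A=5 B=0 C=0 D=0 ZF=0 PC=2
Step 3: PC=2 exec 'SUB D, B'. After: A=5 B=0 C=0 D=0 ZF=1 PC=3
Step 4: PC=3 exec 'MOV B, -1'. After: A=5 B=-1 C=0 D=0 ZF=1 PC=4
Step 5: PC=4 exec 'SUB A, 1'. After: A=4 B=-1 C=0 D=0 ZF=0 PC=5
Step 6: PC=5 exec 'JNZ 2'. After: A=4 B=-1 C=0 D=0 ZF=0 PC=2
Step 7: PC=2 exec 'SUB D, B'. After: A=4 B=-1 C=0 D=1 ZF=0 PC=3
Step 8: PC=3 exec 'MOV B, -1'. After: A=4 B=-1 C=0 D=1 ZF=0 PC=4
Step 9: PC=4 exec 'SUB A, 1'. After: A=3 B=-1 C=0 D=1 ZF=0 PC=5
Step 10: PC=5 exec 'JNZ 2'. After: A=3 B=-1 C=0 D=1 ZF=0 PC=2
Step 11: PC=2 exec 'SUB D, B'. After: A=3 B=-1 C=0 D=2 ZF=0 PC=3
Step 12: PC=3 exec 'MOV B, -1'. After: A=3 B=-1 C=0 D=2 ZF=0 PC=4
Step 13: PC=4 exec 'SUB A, 1'. After: A=2 B=-1 C=0 D=2 ZF=0 PC=5
Step 14: PC=5 exec 'JNZ 2'. After: A=2 B=-1 C=0 D=2 ZF=0 PC=2
Step 15: PC=2 exec 'SUB D, B'. After: A=2 B=-1 C=0 D=3 ZF=0 PC=3
Step 16: PC=3 exec 'MOV B, -1'. After: A=2 B=-1 C=0 D=3 ZF=0 PC=4
Step 17: PC=4 exec 'SUB A, 1'. After: A=1 B=-1 C=0 D=3 ZF=0 PC=5
Step 18: PC=5 exec 'JNZ 2'. After: A=1 B=-1 C=0 D=3 ZF=0 PC=2
Step 19: PC=2 exec 'SUB D, B'. After: A=1 B=-1 C=0 D=4 ZF=0 PC=3
Step 20: PC=3 exec 'MOV B, -1'. After: A=1 B=-1 C=0 D=4 ZF=0 PC=4
Step 21: PC=4 exec 'SUB A, 1'. After: A=0 B=-1 C=0 D=4 ZF=1 PC=5
Step 22: PC=5 exec 'JNZ 2'. After: A=0 B=-1 C=0 D=4 ZF=1 PC=6
Step 23: PC=6 exec 'MOV A, 5'. After: A=5 B=-1 C=0 D=4 ZF=1 PC=7
Step 24: PC=7 exec 'HALT'. After: A=5 B=-1 C=0 D=4 ZF=1 PC=7 HALTED

Answer: yes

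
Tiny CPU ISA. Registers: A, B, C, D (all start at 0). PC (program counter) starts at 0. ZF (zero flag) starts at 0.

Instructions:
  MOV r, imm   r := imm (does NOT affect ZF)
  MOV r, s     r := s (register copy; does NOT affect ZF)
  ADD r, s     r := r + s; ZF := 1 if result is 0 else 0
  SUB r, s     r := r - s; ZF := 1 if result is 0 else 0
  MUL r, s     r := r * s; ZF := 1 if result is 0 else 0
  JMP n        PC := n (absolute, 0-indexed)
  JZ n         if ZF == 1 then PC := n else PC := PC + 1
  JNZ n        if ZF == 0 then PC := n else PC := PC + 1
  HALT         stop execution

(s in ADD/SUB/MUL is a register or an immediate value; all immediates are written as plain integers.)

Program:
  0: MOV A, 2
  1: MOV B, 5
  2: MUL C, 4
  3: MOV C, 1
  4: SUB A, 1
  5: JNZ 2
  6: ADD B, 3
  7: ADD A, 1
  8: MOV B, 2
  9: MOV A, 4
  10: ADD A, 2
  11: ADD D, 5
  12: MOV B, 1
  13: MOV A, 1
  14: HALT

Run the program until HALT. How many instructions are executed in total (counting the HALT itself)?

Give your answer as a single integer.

Answer: 19

Derivation:
Step 1: PC=0 exec 'MOV A, 2'. After: A=2 B=0 C=0 D=0 ZF=0 PC=1
Step 2: PC=1 exec 'MOV B, 5'. After: A=2 B=5 C=0 D=0 ZF=0 PC=2
Step 3: PC=2 exec 'MUL C, 4'. After: A=2 B=5 C=0 D=0 ZF=1 PC=3
Step 4: PC=3 exec 'MOV C, 1'. After: A=2 B=5 C=1 D=0 ZF=1 PC=4
Step 5: PC=4 exec 'SUB A, 1'. After: A=1 B=5 C=1 D=0 ZF=0 PC=5
Step 6: PC=5 exec 'JNZ 2'. After: A=1 B=5 C=1 D=0 ZF=0 PC=2
Step 7: PC=2 exec 'MUL C, 4'. After: A=1 B=5 C=4 D=0 ZF=0 PC=3
Step 8: PC=3 exec 'MOV C, 1'. After: A=1 B=5 C=1 D=0 ZF=0 PC=4
Step 9: PC=4 exec 'SUB A, 1'. After: A=0 B=5 C=1 D=0 ZF=1 PC=5
Step 10: PC=5 exec 'JNZ 2'. After: A=0 B=5 C=1 D=0 ZF=1 PC=6
Step 11: PC=6 exec 'ADD B, 3'. After: A=0 B=8 C=1 D=0 ZF=0 PC=7
Step 12: PC=7 exec 'ADD A, 1'. After: A=1 B=8 C=1 D=0 ZF=0 PC=8
Step 13: PC=8 exec 'MOV B, 2'. After: A=1 B=2 C=1 D=0 ZF=0 PC=9
Step 14: PC=9 exec 'MOV A, 4'. After: A=4 B=2 C=1 D=0 ZF=0 PC=10
Step 15: PC=10 exec 'ADD A, 2'. After: A=6 B=2 C=1 D=0 ZF=0 PC=11
Step 16: PC=11 exec 'ADD D, 5'. After: A=6 B=2 C=1 D=5 ZF=0 PC=12
Step 17: PC=12 exec 'MOV B, 1'. After: A=6 B=1 C=1 D=5 ZF=0 PC=13
Step 18: PC=13 exec 'MOV A, 1'. After: A=1 B=1 C=1 D=5 ZF=0 PC=14
Step 19: PC=14 exec 'HALT'. After: A=1 B=1 C=1 D=5 ZF=0 PC=14 HALTED
Total instructions executed: 19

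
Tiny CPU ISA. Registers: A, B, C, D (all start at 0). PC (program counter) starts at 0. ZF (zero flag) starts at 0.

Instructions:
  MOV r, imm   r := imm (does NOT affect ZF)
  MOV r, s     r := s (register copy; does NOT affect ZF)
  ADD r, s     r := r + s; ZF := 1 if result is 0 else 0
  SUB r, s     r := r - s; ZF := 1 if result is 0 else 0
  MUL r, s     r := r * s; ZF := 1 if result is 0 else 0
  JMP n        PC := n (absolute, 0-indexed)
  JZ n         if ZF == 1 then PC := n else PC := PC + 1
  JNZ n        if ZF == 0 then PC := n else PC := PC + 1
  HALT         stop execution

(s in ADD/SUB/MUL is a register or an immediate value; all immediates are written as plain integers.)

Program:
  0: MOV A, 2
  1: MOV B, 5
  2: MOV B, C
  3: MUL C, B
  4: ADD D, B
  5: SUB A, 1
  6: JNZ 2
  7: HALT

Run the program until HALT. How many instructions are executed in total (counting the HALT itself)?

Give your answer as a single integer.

Answer: 13

Derivation:
Step 1: PC=0 exec 'MOV A, 2'. After: A=2 B=0 C=0 D=0 ZF=0 PC=1
Step 2: PC=1 exec 'MOV B, 5'. After: A=2 B=5 C=0 D=0 ZF=0 PC=2
Step 3: PC=2 exec 'MOV B, C'. After: A=2 B=0 C=0 D=0 ZF=0 PC=3
Step 4: PC=3 exec 'MUL C, B'. After: A=2 B=0 C=0 D=0 ZF=1 PC=4
Step 5: PC=4 exec 'ADD D, B'. After: A=2 B=0 C=0 D=0 ZF=1 PC=5
Step 6: PC=5 exec 'SUB A, 1'. After: A=1 B=0 C=0 D=0 ZF=0 PC=6
Step 7: PC=6 exec 'JNZ 2'. After: A=1 B=0 C=0 D=0 ZF=0 PC=2
Step 8: PC=2 exec 'MOV B, C'. After: A=1 B=0 C=0 D=0 ZF=0 PC=3
Step 9: PC=3 exec 'MUL C, B'. After: A=1 B=0 C=0 D=0 ZF=1 PC=4
Step 10: PC=4 exec 'ADD D, B'. After: A=1 B=0 C=0 D=0 ZF=1 PC=5
Step 11: PC=5 exec 'SUB A, 1'. After: A=0 B=0 C=0 D=0 ZF=1 PC=6
Step 12: PC=6 exec 'JNZ 2'. After: A=0 B=0 C=0 D=0 ZF=1 PC=7
Step 13: PC=7 exec 'HALT'. After: A=0 B=0 C=0 D=0 ZF=1 PC=7 HALTED
Total instructions executed: 13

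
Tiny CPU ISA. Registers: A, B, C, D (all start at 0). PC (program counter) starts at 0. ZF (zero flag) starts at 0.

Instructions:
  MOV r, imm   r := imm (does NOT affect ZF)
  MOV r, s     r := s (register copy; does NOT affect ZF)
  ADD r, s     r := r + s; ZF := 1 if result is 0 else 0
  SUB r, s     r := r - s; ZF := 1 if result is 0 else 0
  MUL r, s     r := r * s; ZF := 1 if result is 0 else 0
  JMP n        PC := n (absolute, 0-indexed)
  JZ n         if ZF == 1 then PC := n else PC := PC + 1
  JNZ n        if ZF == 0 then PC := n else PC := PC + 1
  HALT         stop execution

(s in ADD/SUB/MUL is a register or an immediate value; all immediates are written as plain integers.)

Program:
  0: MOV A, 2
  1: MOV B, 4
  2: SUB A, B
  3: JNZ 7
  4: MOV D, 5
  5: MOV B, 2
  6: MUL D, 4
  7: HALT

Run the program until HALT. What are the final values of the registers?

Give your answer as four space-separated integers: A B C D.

Step 1: PC=0 exec 'MOV A, 2'. After: A=2 B=0 C=0 D=0 ZF=0 PC=1
Step 2: PC=1 exec 'MOV B, 4'. After: A=2 B=4 C=0 D=0 ZF=0 PC=2
Step 3: PC=2 exec 'SUB A, B'. After: A=-2 B=4 C=0 D=0 ZF=0 PC=3
Step 4: PC=3 exec 'JNZ 7'. After: A=-2 B=4 C=0 D=0 ZF=0 PC=7
Step 5: PC=7 exec 'HALT'. After: A=-2 B=4 C=0 D=0 ZF=0 PC=7 HALTED

Answer: -2 4 0 0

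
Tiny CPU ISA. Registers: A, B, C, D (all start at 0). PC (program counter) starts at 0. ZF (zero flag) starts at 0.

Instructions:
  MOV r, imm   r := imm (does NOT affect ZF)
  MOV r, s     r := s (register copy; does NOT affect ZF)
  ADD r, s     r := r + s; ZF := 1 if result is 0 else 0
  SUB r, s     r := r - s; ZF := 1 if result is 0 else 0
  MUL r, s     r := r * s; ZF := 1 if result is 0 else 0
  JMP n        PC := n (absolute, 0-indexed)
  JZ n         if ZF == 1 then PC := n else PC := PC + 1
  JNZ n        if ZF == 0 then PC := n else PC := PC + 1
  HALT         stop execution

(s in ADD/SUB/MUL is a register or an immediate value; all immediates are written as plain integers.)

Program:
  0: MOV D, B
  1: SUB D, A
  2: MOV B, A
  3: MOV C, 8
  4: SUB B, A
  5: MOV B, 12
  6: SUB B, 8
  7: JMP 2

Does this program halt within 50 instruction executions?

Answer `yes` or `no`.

Answer: no

Derivation:
Step 1: PC=0 exec 'MOV D, B'. After: A=0 B=0 C=0 D=0 ZF=0 PC=1
Step 2: PC=1 exec 'SUB D, A'. After: A=0 B=0 C=0 D=0 ZF=1 PC=2
Step 3: PC=2 exec 'MOV B, A'. After: A=0 B=0 C=0 D=0 ZF=1 PC=3
Step 4: PC=3 exec 'MOV C, 8'. After: A=0 B=0 C=8 D=0 ZF=1 PC=4
Step 5: PC=4 exec 'SUB B, A'. After: A=0 B=0 C=8 D=0 ZF=1 PC=5
Step 6: PC=5 exec 'MOV B, 12'. After: A=0 B=12 C=8 D=0 ZF=1 PC=6
Step 7: PC=6 exec 'SUB B, 8'. After: A=0 B=4 C=8 D=0 ZF=0 PC=7
Step 8: PC=7 exec 'JMP 2'. After: A=0 B=4 C=8 D=0 ZF=0 PC=2
Step 9: PC=2 exec 'MOV B, A'. After: A=0 B=0 C=8 D=0 ZF=0 PC=3
Step 10: PC=3 exec 'MOV C, 8'. After: A=0 B=0 C=8 D=0 ZF=0 PC=4
Step 11: PC=4 exec 'SUB B, A'. After: A=0 B=0 C=8 D=0 ZF=1 PC=5
State after step 11 equals state after step 5: the program is in a cycle of length 6 and will never halt.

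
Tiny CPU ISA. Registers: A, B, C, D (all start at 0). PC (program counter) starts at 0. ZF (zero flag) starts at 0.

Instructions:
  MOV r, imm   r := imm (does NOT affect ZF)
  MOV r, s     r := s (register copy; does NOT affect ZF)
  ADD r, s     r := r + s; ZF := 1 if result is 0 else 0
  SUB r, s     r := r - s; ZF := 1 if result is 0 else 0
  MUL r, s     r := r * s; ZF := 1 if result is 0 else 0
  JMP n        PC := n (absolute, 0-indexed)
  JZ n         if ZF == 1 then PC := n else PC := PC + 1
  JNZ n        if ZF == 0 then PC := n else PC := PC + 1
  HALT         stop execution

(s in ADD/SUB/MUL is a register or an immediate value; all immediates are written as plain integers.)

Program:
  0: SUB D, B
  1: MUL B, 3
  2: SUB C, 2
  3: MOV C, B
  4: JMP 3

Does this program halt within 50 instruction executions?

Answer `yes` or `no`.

Step 1: PC=0 exec 'SUB D, B'. After: A=0 B=0 C=0 D=0 ZF=1 PC=1
Step 2: PC=1 exec 'MUL B, 3'. After: A=0 B=0 C=0 D=0 ZF=1 PC=2
Step 3: PC=2 exec 'SUB C, 2'. After: A=0 B=0 C=-2 D=0 ZF=0 PC=3
Step 4: PC=3 exec 'MOV C, B'. After: A=0 B=0 C=0 D=0 ZF=0 PC=4
Step 5: PC=4 exec 'JMP 3'. After: A=0 B=0 C=0 D=0 ZF=0 PC=3
Step 6: PC=3 exec 'MOV C, B'. After: A=0 B=0 C=0 D=0 ZF=0 PC=4
State after step 6 equals state after step 4: the program is in a cycle of length 2 and will never halt.

Answer: no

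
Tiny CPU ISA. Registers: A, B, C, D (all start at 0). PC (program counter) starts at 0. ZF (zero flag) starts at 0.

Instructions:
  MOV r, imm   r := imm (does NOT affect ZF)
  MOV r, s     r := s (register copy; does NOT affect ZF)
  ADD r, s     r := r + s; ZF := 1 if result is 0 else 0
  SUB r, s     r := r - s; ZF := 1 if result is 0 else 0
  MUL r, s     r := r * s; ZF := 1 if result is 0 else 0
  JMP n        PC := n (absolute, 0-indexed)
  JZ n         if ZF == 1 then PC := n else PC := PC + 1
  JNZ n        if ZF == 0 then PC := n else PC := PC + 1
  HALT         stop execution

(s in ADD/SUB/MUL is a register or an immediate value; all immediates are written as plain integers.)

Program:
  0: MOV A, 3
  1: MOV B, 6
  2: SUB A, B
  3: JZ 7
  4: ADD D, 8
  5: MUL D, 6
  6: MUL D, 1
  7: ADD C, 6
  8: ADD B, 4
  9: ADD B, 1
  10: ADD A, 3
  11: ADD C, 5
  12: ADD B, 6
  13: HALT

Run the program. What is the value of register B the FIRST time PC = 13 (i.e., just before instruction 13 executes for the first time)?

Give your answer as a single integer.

Step 1: PC=0 exec 'MOV A, 3'. After: A=3 B=0 C=0 D=0 ZF=0 PC=1
Step 2: PC=1 exec 'MOV B, 6'. After: A=3 B=6 C=0 D=0 ZF=0 PC=2
Step 3: PC=2 exec 'SUB A, B'. After: A=-3 B=6 C=0 D=0 ZF=0 PC=3
Step 4: PC=3 exec 'JZ 7'. After: A=-3 B=6 C=0 D=0 ZF=0 PC=4
Step 5: PC=4 exec 'ADD D, 8'. After: A=-3 B=6 C=0 D=8 ZF=0 PC=5
Step 6: PC=5 exec 'MUL D, 6'. After: A=-3 B=6 C=0 D=48 ZF=0 PC=6
Step 7: PC=6 exec 'MUL D, 1'. After: A=-3 B=6 C=0 D=48 ZF=0 PC=7
Step 8: PC=7 exec 'ADD C, 6'. After: A=-3 B=6 C=6 D=48 ZF=0 PC=8
Step 9: PC=8 exec 'ADD B, 4'. After: A=-3 B=10 C=6 D=48 ZF=0 PC=9
Step 10: PC=9 exec 'ADD B, 1'. After: A=-3 B=11 C=6 D=48 ZF=0 PC=10
Step 11: PC=10 exec 'ADD A, 3'. After: A=0 B=11 C=6 D=48 ZF=1 PC=11
Step 12: PC=11 exec 'ADD C, 5'. After: A=0 B=11 C=11 D=48 ZF=0 PC=12
Step 13: PC=12 exec 'ADD B, 6'. After: A=0 B=17 C=11 D=48 ZF=0 PC=13
First time PC=13: B=17

17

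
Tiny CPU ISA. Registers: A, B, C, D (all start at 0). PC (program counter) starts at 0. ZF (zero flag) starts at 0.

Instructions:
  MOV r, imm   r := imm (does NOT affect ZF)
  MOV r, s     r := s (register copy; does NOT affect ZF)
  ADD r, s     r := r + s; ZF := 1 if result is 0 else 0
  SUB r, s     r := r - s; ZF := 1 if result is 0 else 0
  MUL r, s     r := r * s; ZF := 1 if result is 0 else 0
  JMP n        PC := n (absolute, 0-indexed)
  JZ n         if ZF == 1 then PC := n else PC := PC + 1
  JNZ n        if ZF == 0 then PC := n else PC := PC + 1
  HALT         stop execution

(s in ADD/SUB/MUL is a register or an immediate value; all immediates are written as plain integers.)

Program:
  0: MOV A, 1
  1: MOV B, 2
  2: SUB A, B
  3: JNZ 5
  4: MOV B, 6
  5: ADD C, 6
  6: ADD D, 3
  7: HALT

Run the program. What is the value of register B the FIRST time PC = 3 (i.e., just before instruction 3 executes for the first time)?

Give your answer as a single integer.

Step 1: PC=0 exec 'MOV A, 1'. After: A=1 B=0 C=0 D=0 ZF=0 PC=1
Step 2: PC=1 exec 'MOV B, 2'. After: A=1 B=2 C=0 D=0 ZF=0 PC=2
Step 3: PC=2 exec 'SUB A, B'. After: A=-1 B=2 C=0 D=0 ZF=0 PC=3
First time PC=3: B=2

2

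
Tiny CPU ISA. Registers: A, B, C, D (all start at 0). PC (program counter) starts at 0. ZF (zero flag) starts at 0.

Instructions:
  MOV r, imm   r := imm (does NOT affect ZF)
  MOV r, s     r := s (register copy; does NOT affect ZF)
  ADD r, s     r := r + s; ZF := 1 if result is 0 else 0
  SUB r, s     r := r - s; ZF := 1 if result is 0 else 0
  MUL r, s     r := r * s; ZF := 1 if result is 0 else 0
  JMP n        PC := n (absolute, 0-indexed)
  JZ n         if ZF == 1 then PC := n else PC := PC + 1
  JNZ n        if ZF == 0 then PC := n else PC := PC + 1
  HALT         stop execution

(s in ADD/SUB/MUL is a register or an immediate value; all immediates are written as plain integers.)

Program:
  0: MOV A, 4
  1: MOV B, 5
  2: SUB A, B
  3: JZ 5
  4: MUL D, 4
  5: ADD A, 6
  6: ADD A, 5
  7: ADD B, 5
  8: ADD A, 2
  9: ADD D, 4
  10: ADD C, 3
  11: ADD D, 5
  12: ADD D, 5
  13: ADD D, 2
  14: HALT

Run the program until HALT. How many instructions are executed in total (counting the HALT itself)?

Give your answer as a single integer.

Answer: 15

Derivation:
Step 1: PC=0 exec 'MOV A, 4'. After: A=4 B=0 C=0 D=0 ZF=0 PC=1
Step 2: PC=1 exec 'MOV B, 5'. After: A=4 B=5 C=0 D=0 ZF=0 PC=2
Step 3: PC=2 exec 'SUB A, B'. After: A=-1 B=5 C=0 D=0 ZF=0 PC=3
Step 4: PC=3 exec 'JZ 5'. After: A=-1 B=5 C=0 D=0 ZF=0 PC=4
Step 5: PC=4 exec 'MUL D, 4'. After: A=-1 B=5 C=0 D=0 ZF=1 PC=5
Step 6: PC=5 exec 'ADD A, 6'. After: A=5 B=5 C=0 D=0 ZF=0 PC=6
Step 7: PC=6 exec 'ADD A, 5'. After: A=10 B=5 C=0 D=0 ZF=0 PC=7
Step 8: PC=7 exec 'ADD B, 5'. After: A=10 B=10 C=0 D=0 ZF=0 PC=8
Step 9: PC=8 exec 'ADD A, 2'. After: A=12 B=10 C=0 D=0 ZF=0 PC=9
Step 10: PC=9 exec 'ADD D, 4'. After: A=12 B=10 C=0 D=4 ZF=0 PC=10
Step 11: PC=10 exec 'ADD C, 3'. After: A=12 B=10 C=3 D=4 ZF=0 PC=11
Step 12: PC=11 exec 'ADD D, 5'. After: A=12 B=10 C=3 D=9 ZF=0 PC=12
Step 13: PC=12 exec 'ADD D, 5'. After: A=12 B=10 C=3 D=14 ZF=0 PC=13
Step 14: PC=13 exec 'ADD D, 2'. After: A=12 B=10 C=3 D=16 ZF=0 PC=14
Step 15: PC=14 exec 'HALT'. After: A=12 B=10 C=3 D=16 ZF=0 PC=14 HALTED
Total instructions executed: 15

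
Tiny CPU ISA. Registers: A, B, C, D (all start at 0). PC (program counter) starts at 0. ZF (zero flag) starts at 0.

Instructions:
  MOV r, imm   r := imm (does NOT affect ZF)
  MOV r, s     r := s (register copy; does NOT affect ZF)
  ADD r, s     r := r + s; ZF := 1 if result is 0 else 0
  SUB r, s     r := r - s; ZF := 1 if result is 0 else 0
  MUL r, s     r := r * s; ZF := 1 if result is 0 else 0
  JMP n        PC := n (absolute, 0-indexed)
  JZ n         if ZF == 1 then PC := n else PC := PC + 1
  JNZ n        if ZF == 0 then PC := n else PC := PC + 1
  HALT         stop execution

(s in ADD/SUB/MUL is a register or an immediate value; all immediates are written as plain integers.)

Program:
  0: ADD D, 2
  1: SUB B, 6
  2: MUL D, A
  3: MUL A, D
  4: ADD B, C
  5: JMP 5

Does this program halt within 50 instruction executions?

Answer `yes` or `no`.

Answer: no

Derivation:
Step 1: PC=0 exec 'ADD D, 2'. After: A=0 B=0 C=0 D=2 ZF=0 PC=1
Step 2: PC=1 exec 'SUB B, 6'. After: A=0 B=-6 C=0 D=2 ZF=0 PC=2
Step 3: PC=2 exec 'MUL D, A'. After: A=0 B=-6 C=0 D=0 ZF=1 PC=3
Step 4: PC=3 exec 'MUL A, D'. After: A=0 B=-6 C=0 D=0 ZF=1 PC=4
Step 5: PC=4 exec 'ADD B, C'. After: A=0 B=-6 C=0 D=0 ZF=0 PC=5
Step 6: PC=5 exec 'JMP 5'. After: A=0 B=-6 C=0 D=0 ZF=0 PC=5
State after step 6 equals state after step 5: the program is in a cycle of length 1 and will never halt.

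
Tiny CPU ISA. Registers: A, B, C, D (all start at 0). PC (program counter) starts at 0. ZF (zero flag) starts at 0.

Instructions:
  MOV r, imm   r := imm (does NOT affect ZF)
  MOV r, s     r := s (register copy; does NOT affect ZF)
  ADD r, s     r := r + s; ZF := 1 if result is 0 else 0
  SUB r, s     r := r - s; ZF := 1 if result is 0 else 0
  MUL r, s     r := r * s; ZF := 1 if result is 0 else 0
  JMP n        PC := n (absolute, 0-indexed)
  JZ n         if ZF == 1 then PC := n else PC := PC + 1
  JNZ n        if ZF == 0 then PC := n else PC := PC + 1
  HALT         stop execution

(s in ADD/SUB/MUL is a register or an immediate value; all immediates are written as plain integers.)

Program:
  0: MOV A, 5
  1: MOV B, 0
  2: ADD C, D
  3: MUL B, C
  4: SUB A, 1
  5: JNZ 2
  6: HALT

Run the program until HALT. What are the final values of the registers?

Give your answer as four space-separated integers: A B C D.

Answer: 0 0 0 0

Derivation:
Step 1: PC=0 exec 'MOV A, 5'. After: A=5 B=0 C=0 D=0 ZF=0 PC=1
Step 2: PC=1 exec 'MOV B, 0'. After: A=5 B=0 C=0 D=0 ZF=0 PC=2
Step 3: PC=2 exec 'ADD C, D'. After: A=5 B=0 C=0 D=0 ZF=1 PC=3
Step 4: PC=3 exec 'MUL B, C'. After: A=5 B=0 C=0 D=0 ZF=1 PC=4
Step 5: PC=4 exec 'SUB A, 1'. After: A=4 B=0 C=0 D=0 ZF=0 PC=5
Step 6: PC=5 exec 'JNZ 2'. After: A=4 B=0 C=0 D=0 ZF=0 PC=2
Step 7: PC=2 exec 'ADD C, D'. After: A=4 B=0 C=0 D=0 ZF=1 PC=3
Step 8: PC=3 exec 'MUL B, C'. After: A=4 B=0 C=0 D=0 ZF=1 PC=4
Step 9: PC=4 exec 'SUB A, 1'. After: A=3 B=0 C=0 D=0 ZF=0 PC=5
Step 10: PC=5 exec 'JNZ 2'. After: A=3 B=0 C=0 D=0 ZF=0 PC=2
Step 11: PC=2 exec 'ADD C, D'. After: A=3 B=0 C=0 D=0 ZF=1 PC=3
Step 12: PC=3 exec 'MUL B, C'. After: A=3 B=0 C=0 D=0 ZF=1 PC=4
Step 13: PC=4 exec 'SUB A, 1'. After: A=2 B=0 C=0 D=0 ZF=0 PC=5
Step 14: PC=5 exec 'JNZ 2'. After: A=2 B=0 C=0 D=0 ZF=0 PC=2
Step 15: PC=2 exec 'ADD C, D'. After: A=2 B=0 C=0 D=0 ZF=1 PC=3
Step 16: PC=3 exec 'MUL B, C'. After: A=2 B=0 C=0 D=0 ZF=1 PC=4
Step 17: PC=4 exec 'SUB A, 1'. After: A=1 B=0 C=0 D=0 ZF=0 PC=5
Step 18: PC=5 exec 'JNZ 2'. After: A=1 B=0 C=0 D=0 ZF=0 PC=2
Step 19: PC=2 exec 'ADD C, D'. After: A=1 B=0 C=0 D=0 ZF=1 PC=3
Step 20: PC=3 exec 'MUL B, C'. After: A=1 B=0 C=0 D=0 ZF=1 PC=4
Step 21: PC=4 exec 'SUB A, 1'. After: A=0 B=0 C=0 D=0 ZF=1 PC=5
Step 22: PC=5 exec 'JNZ 2'. After: A=0 B=0 C=0 D=0 ZF=1 PC=6
Step 23: PC=6 exec 'HALT'. After: A=0 B=0 C=0 D=0 ZF=1 PC=6 HALTED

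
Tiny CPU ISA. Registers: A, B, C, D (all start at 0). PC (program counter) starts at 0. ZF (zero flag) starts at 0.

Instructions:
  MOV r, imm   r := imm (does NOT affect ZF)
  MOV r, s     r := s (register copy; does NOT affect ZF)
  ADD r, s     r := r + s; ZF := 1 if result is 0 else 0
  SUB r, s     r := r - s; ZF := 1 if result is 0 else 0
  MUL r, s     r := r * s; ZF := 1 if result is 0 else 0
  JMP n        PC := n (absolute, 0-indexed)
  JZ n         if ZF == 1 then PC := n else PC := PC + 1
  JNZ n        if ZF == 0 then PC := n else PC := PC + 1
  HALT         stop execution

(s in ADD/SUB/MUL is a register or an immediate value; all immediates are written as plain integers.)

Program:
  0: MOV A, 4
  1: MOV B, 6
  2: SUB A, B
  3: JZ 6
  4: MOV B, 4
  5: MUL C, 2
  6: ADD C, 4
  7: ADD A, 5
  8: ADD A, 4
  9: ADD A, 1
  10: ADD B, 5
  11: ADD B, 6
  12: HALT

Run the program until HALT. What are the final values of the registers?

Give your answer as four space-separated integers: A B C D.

Answer: 8 15 4 0

Derivation:
Step 1: PC=0 exec 'MOV A, 4'. After: A=4 B=0 C=0 D=0 ZF=0 PC=1
Step 2: PC=1 exec 'MOV B, 6'. After: A=4 B=6 C=0 D=0 ZF=0 PC=2
Step 3: PC=2 exec 'SUB A, B'. After: A=-2 B=6 C=0 D=0 ZF=0 PC=3
Step 4: PC=3 exec 'JZ 6'. After: A=-2 B=6 C=0 D=0 ZF=0 PC=4
Step 5: PC=4 exec 'MOV B, 4'. After: A=-2 B=4 C=0 D=0 ZF=0 PC=5
Step 6: PC=5 exec 'MUL C, 2'. After: A=-2 B=4 C=0 D=0 ZF=1 PC=6
Step 7: PC=6 exec 'ADD C, 4'. After: A=-2 B=4 C=4 D=0 ZF=0 PC=7
Step 8: PC=7 exec 'ADD A, 5'. After: A=3 B=4 C=4 D=0 ZF=0 PC=8
Step 9: PC=8 exec 'ADD A, 4'. After: A=7 B=4 C=4 D=0 ZF=0 PC=9
Step 10: PC=9 exec 'ADD A, 1'. After: A=8 B=4 C=4 D=0 ZF=0 PC=10
Step 11: PC=10 exec 'ADD B, 5'. After: A=8 B=9 C=4 D=0 ZF=0 PC=11
Step 12: PC=11 exec 'ADD B, 6'. After: A=8 B=15 C=4 D=0 ZF=0 PC=12
Step 13: PC=12 exec 'HALT'. After: A=8 B=15 C=4 D=0 ZF=0 PC=12 HALTED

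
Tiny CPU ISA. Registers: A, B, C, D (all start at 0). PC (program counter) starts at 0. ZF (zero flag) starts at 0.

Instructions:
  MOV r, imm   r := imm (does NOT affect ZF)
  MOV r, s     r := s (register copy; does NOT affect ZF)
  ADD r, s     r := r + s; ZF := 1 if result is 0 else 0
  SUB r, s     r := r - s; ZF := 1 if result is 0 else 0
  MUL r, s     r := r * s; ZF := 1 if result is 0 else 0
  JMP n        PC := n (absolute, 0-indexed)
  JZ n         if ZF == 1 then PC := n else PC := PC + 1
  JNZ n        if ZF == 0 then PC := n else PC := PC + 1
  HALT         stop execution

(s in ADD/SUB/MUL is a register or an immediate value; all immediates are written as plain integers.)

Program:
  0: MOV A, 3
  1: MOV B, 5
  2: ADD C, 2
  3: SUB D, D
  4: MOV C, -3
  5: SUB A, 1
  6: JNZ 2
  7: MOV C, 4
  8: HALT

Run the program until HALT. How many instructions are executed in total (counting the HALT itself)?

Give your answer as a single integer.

Step 1: PC=0 exec 'MOV A, 3'. After: A=3 B=0 C=0 D=0 ZF=0 PC=1
Step 2: PC=1 exec 'MOV B, 5'. After: A=3 B=5 C=0 D=0 ZF=0 PC=2
Step 3: PC=2 exec 'ADD C, 2'. After: A=3 B=5 C=2 D=0 ZF=0 PC=3
Step 4: PC=3 exec 'SUB D, D'. After: A=3 B=5 C=2 D=0 ZF=1 PC=4
Step 5: PC=4 exec 'MOV C, -3'. After: A=3 B=5 C=-3 D=0 ZF=1 PC=5
Step 6: PC=5 exec 'SUB A, 1'. After: A=2 B=5 C=-3 D=0 ZF=0 PC=6
Step 7: PC=6 exec 'JNZ 2'. After: A=2 B=5 C=-3 D=0 ZF=0 PC=2
Step 8: PC=2 exec 'ADD C, 2'. After: A=2 B=5 C=-1 D=0 ZF=0 PC=3
Step 9: PC=3 exec 'SUB D, D'. After: A=2 B=5 C=-1 D=0 ZF=1 PC=4
Step 10: PC=4 exec 'MOV C, -3'. After: A=2 B=5 C=-3 D=0 ZF=1 PC=5
Step 11: PC=5 exec 'SUB A, 1'. After: A=1 B=5 C=-3 D=0 ZF=0 PC=6
Step 12: PC=6 exec 'JNZ 2'. After: A=1 B=5 C=-3 D=0 ZF=0 PC=2
Step 13: PC=2 exec 'ADD C, 2'. After: A=1 B=5 C=-1 D=0 ZF=0 PC=3
Step 14: PC=3 exec 'SUB D, D'. After: A=1 B=5 C=-1 D=0 ZF=1 PC=4
Step 15: PC=4 exec 'MOV C, -3'. After: A=1 B=5 C=-3 D=0 ZF=1 PC=5
Step 16: PC=5 exec 'SUB A, 1'. After: A=0 B=5 C=-3 D=0 ZF=1 PC=6
Step 17: PC=6 exec 'JNZ 2'. After: A=0 B=5 C=-3 D=0 ZF=1 PC=7
Step 18: PC=7 exec 'MOV C, 4'. After: A=0 B=5 C=4 D=0 ZF=1 PC=8
Step 19: PC=8 exec 'HALT'. After: A=0 B=5 C=4 D=0 ZF=1 PC=8 HALTED
Total instructions executed: 19

Answer: 19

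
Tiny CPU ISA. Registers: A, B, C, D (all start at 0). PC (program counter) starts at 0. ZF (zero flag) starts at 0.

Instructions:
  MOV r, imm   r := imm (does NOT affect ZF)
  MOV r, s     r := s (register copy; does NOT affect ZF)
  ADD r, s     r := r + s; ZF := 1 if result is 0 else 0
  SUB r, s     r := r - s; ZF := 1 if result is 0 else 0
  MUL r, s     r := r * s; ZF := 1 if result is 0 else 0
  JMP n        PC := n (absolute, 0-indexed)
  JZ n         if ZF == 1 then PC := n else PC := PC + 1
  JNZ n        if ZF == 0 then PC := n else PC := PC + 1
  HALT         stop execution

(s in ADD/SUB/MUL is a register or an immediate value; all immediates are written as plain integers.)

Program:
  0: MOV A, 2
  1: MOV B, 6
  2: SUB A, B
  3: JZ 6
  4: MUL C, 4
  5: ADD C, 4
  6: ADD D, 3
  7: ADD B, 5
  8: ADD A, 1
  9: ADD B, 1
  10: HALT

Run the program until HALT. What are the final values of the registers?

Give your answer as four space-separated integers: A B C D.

Step 1: PC=0 exec 'MOV A, 2'. After: A=2 B=0 C=0 D=0 ZF=0 PC=1
Step 2: PC=1 exec 'MOV B, 6'. After: A=2 B=6 C=0 D=0 ZF=0 PC=2
Step 3: PC=2 exec 'SUB A, B'. After: A=-4 B=6 C=0 D=0 ZF=0 PC=3
Step 4: PC=3 exec 'JZ 6'. After: A=-4 B=6 C=0 D=0 ZF=0 PC=4
Step 5: PC=4 exec 'MUL C, 4'. After: A=-4 B=6 C=0 D=0 ZF=1 PC=5
Step 6: PC=5 exec 'ADD C, 4'. After: A=-4 B=6 C=4 D=0 ZF=0 PC=6
Step 7: PC=6 exec 'ADD D, 3'. After: A=-4 B=6 C=4 D=3 ZF=0 PC=7
Step 8: PC=7 exec 'ADD B, 5'. After: A=-4 B=11 C=4 D=3 ZF=0 PC=8
Step 9: PC=8 exec 'ADD A, 1'. After: A=-3 B=11 C=4 D=3 ZF=0 PC=9
Step 10: PC=9 exec 'ADD B, 1'. After: A=-3 B=12 C=4 D=3 ZF=0 PC=10
Step 11: PC=10 exec 'HALT'. After: A=-3 B=12 C=4 D=3 ZF=0 PC=10 HALTED

Answer: -3 12 4 3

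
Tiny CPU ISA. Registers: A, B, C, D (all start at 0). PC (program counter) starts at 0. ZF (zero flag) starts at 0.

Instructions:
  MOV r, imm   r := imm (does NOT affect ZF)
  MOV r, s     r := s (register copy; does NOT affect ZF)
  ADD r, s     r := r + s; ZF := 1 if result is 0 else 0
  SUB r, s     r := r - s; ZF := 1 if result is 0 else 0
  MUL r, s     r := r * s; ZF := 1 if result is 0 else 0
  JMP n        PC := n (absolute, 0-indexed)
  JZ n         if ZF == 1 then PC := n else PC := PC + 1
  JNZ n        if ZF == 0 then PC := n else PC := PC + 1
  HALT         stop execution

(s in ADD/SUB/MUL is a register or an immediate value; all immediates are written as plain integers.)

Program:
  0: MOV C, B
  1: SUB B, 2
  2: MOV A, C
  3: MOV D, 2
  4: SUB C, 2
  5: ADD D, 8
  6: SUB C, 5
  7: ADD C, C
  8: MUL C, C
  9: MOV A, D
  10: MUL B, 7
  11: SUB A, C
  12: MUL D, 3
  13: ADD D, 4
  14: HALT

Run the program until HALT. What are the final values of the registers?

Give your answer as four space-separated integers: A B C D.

Step 1: PC=0 exec 'MOV C, B'. After: A=0 B=0 C=0 D=0 ZF=0 PC=1
Step 2: PC=1 exec 'SUB B, 2'. After: A=0 B=-2 C=0 D=0 ZF=0 PC=2
Step 3: PC=2 exec 'MOV A, C'. After: A=0 B=-2 C=0 D=0 ZF=0 PC=3
Step 4: PC=3 exec 'MOV D, 2'. After: A=0 B=-2 C=0 D=2 ZF=0 PC=4
Step 5: PC=4 exec 'SUB C, 2'. After: A=0 B=-2 C=-2 D=2 ZF=0 PC=5
Step 6: PC=5 exec 'ADD D, 8'. After: A=0 B=-2 C=-2 D=10 ZF=0 PC=6
Step 7: PC=6 exec 'SUB C, 5'. After: A=0 B=-2 C=-7 D=10 ZF=0 PC=7
Step 8: PC=7 exec 'ADD C, C'. After: A=0 B=-2 C=-14 D=10 ZF=0 PC=8
Step 9: PC=8 exec 'MUL C, C'. After: A=0 B=-2 C=196 D=10 ZF=0 PC=9
Step 10: PC=9 exec 'MOV A, D'. After: A=10 B=-2 C=196 D=10 ZF=0 PC=10
Step 11: PC=10 exec 'MUL B, 7'. After: A=10 B=-14 C=196 D=10 ZF=0 PC=11
Step 12: PC=11 exec 'SUB A, C'. After: A=-186 B=-14 C=196 D=10 ZF=0 PC=12
Step 13: PC=12 exec 'MUL D, 3'. After: A=-186 B=-14 C=196 D=30 ZF=0 PC=13
Step 14: PC=13 exec 'ADD D, 4'. After: A=-186 B=-14 C=196 D=34 ZF=0 PC=14
Step 15: PC=14 exec 'HALT'. After: A=-186 B=-14 C=196 D=34 ZF=0 PC=14 HALTED

Answer: -186 -14 196 34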